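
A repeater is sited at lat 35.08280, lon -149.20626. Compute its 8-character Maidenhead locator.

Shift to the Maidenhead origin (180°W, 90°S): lon 30.79374, lat 125.08280.
Field (20°×10°, letters A–R): 30.79374/20 → 1 → B, 125.08280/10 → 12 → M; chars BM.
Square (2°×1°, digits 0–9): 10.79374/2 → 5, 5.08280/1 → 5; chars 55.
Subsquare (5′×2.5′, letters a–x): 0.79374/0.0833333 → 9 → j, 0.08280/0.0416667 → 1 → b; chars jb.
Extended square (30″×15″, digits 0–9): 0.04374/0.00833333 → 5, 0.04113/0.00416667 → 9; chars 59.

BM55jb59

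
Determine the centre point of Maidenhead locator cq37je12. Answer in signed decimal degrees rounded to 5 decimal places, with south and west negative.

Field C=2, Q=16: +2·20° lon, +16·10° lat → SW at lon -140°, lat 70°.
Square 3, 7: +3·2° lon, +7·1° lat → SW at lon -134°, lat 77°.
Subsquare j=9, e=4: +9·0.0833333° lon, +4·0.0416667° lat → SW at lon -133.25°, lat 77.1667°.
Extended square 1, 2: +1·0.00833333° lon, +2·0.00416667° lat → SW at lon -133.242°, lat 77.175°.
Cell spans 0.00833333° lon × 0.00416667° lat. Centre is SW corner plus half of each.
latitude 77.17708, longitude -133.23750.

77.17708, -133.23750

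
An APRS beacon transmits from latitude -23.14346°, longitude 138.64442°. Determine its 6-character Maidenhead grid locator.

PG96hu

Shift to the Maidenhead origin (180°W, 90°S): lon 318.6444, lat 66.8565.
Field: 318.6444/20 → 15 → P, 66.8565/10 → 6 → G; chars PG.
Square: 18.6444/2 → 9, 6.8565/1 → 6; chars 96.
Subsquare: 0.6444/0.0833333 → 7 → h, 0.8565/0.0416667 → 20 → u; chars hu.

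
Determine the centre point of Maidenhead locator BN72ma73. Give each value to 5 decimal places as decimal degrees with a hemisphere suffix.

Field B=1, N=13: +1·20° lon, +13·10° lat → SW at lon -160°, lat 40°.
Square 7, 2: +7·2° lon, +2·1° lat → SW at lon -146°, lat 42°.
Subsquare m=12, a=0: +12·0.0833333° lon, +0·0.0416667° lat → SW at lon -145°, lat 42°.
Extended square 7, 3: +7·0.00833333° lon, +3·0.00416667° lat → SW at lon -144.942°, lat 42.0125°.
Cell spans 0.00833333° lon × 0.00416667° lat. Centre is SW corner plus half of each.
latitude 42.01458° N, longitude 144.93750° W.

42.01458° N, 144.93750° W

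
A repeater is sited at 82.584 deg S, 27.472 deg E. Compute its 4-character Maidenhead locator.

KA37

Add 180° to longitude and 90° to latitude: 207.47, 7.42.
Field: 207.47/20 → 10 → K, 7.42/10 → 0 → A; chars KA.
Square: 7.47/2 → 3, 7.42/1 → 7; chars 37.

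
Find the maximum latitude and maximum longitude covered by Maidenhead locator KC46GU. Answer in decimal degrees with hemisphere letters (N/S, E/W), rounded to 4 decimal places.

63.1250° S, 28.5833° E

Field K=10, C=2: +10·20° lon, +2·10° lat → SW at lon 20°, lat -70°.
Square 4, 6: +4·2° lon, +6·1° lat → SW at lon 28°, lat -64°.
Subsquare g=6, u=20: +6·0.0833333° lon, +20·0.0416667° lat → SW at lon 28.5°, lat -63.1667°.
Cell spans 0.0833333° lon × 0.0416667° lat. NE corner is SW corner plus one full cell.
latitude 63.1250° S, longitude 28.5833° E.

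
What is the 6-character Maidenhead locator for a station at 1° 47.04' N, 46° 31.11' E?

LJ31gs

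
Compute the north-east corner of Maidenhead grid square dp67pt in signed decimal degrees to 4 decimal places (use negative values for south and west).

Field D=3, P=15: +3·20° lon, +15·10° lat → SW at lon -120°, lat 60°.
Square 6, 7: +6·2° lon, +7·1° lat → SW at lon -108°, lat 67°.
Subsquare p=15, t=19: +15·0.0833333° lon, +19·0.0416667° lat → SW at lon -106.75°, lat 67.7917°.
Cell spans 0.0833333° lon × 0.0416667° lat. NE corner is SW corner plus one full cell.
latitude 67.8333, longitude -106.6667.

67.8333, -106.6667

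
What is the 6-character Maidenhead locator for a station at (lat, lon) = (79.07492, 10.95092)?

JQ59lb

Offset from 180°W / 90°S: lon 190.9509°, lat 169.0749°.
Field (20°×10°, letters A–R): lon ⌊190.9509/20⌋ = 9 → J; lat ⌊169.0749/10⌋ = 16 → Q.
Square (2°×1°, digits 0–9): lon ⌊10.9509/2⌋ = 5; lat ⌊9.0749/1⌋ = 9.
Subsquare (5′×2.5′, letters a–x): lon ⌊0.9509/0.0833333⌋ = 11 → l; lat ⌊0.0749/0.0416667⌋ = 1 → b.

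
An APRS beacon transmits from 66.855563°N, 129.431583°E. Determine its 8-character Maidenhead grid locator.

Add 180° to longitude and 90° to latitude: 309.43158, 156.85556.
Field: 309.43158/20 → 15 → P, 156.85556/10 → 15 → P; chars PP.
Square: 9.43158/2 → 4, 6.85556/1 → 6; chars 46.
Subsquare: 1.43158/0.0833333 → 17 → r, 0.85556/0.0416667 → 20 → u; chars ru.
Extended square: 0.01492/0.00833333 → 1, 0.02223/0.00416667 → 5; chars 15.

PP46ru15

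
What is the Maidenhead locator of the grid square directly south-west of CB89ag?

CB79xf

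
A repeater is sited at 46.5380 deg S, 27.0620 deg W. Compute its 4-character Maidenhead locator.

Offset from 180°W / 90°S: lon 152.94°, lat 43.46°.
Field (20°×10°, letters A–R): lon ⌊152.94/20⌋ = 7 → H; lat ⌊43.46/10⌋ = 4 → E.
Square (2°×1°, digits 0–9): lon ⌊12.94/2⌋ = 6; lat ⌊3.46/1⌋ = 3.

HE63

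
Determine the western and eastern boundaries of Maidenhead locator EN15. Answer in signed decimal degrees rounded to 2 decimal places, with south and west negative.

Field E=4, N=13: +4·20° lon, +13·10° lat → SW at lon -100°, lat 40°.
Square 1, 5: +1·2° lon, +5·1° lat → SW at lon -98°, lat 45°.
Cell spans 2° lon × 1° lat.
west -98.00, east -96.00.

-98.00, -96.00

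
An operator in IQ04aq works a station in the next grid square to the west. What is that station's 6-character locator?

Longitude subsquare a = 0; −1 → -1, wraps to 23 = x, carry into square.
Longitude square 0; −1 → -1, wraps to 9, carry into field.
Longitude field I = 8; −1 → 7 = H.
The latitude characters are unchanged.

HQ94xq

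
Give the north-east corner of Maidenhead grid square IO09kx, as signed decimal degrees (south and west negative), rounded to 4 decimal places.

Field I=8, O=14: +8·20° lon, +14·10° lat → SW at lon -20°, lat 50°.
Square 0, 9: +0·2° lon, +9·1° lat → SW at lon -20°, lat 59°.
Subsquare k=10, x=23: +10·0.0833333° lon, +23·0.0416667° lat → SW at lon -19.1667°, lat 59.9583°.
Cell spans 0.0833333° lon × 0.0416667° lat. NE corner is SW corner plus one full cell.
latitude 60.0000, longitude -19.0833.

60.0000, -19.0833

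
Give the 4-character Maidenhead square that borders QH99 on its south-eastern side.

Longitude square 9; +1 → 10, wraps to 0, carry into field.
Longitude field Q = 16; +1 → 17 = R.
Latitude square 9; −1 → 8.

RH08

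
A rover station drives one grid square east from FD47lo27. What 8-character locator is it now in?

Longitude extended square 2; +1 → 3.
The latitude characters are unchanged.

FD47lo37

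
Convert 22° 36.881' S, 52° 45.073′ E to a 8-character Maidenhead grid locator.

LG67jj02

Offset from 180°W / 90°S: lon 232.75122°, lat 67.38532°.
Field: 232.75122/20 → 11 → L, 67.38532/10 → 6 → G; chars LG.
Square: 12.75122/2 → 6, 7.38532/1 → 7; chars 67.
Subsquare: 0.75122/0.0833333 → 9 → j, 0.38532/0.0416667 → 9 → j; chars jj.
Extended square: 0.00122/0.00833333 → 0, 0.01032/0.00416667 → 2; chars 02.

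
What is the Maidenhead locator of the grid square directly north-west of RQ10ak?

Longitude subsquare a = 0; −1 → -1, wraps to 23 = x, carry into square.
Longitude square 1; −1 → 0.
Latitude subsquare k = 10; +1 → 11 = l.

RQ00xl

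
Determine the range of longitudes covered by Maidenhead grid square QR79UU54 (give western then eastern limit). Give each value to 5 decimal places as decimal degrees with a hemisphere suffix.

155.70833° E, 155.71667° E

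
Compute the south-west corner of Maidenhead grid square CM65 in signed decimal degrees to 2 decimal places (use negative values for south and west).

35.00, -128.00

Field C=2, M=12: +2·20° lon, +12·10° lat → SW at lon -140°, lat 30°.
Square 6, 5: +6·2° lon, +5·1° lat → SW at lon -128°, lat 35°.
latitude 35.00, longitude -128.00.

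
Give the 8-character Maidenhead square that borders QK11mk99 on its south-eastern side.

QK11nk08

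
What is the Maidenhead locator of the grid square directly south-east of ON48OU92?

Longitude extended square 9; +1 → 10, wraps to 0, carry into subsquare.
Longitude subsquare o = 14; +1 → 15 = p.
Latitude extended square 2; −1 → 1.

ON48pu01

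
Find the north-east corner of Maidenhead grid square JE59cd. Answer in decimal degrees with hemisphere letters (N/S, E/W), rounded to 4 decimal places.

Field J=9, E=4: +9·20° lon, +4·10° lat → SW at lon 0°, lat -50°.
Square 5, 9: +5·2° lon, +9·1° lat → SW at lon 10°, lat -41°.
Subsquare c=2, d=3: +2·0.0833333° lon, +3·0.0416667° lat → SW at lon 10.1667°, lat -40.875°.
Cell spans 0.0833333° lon × 0.0416667° lat. NE corner is SW corner plus one full cell.
latitude 40.8333° S, longitude 10.2500° E.

40.8333° S, 10.2500° E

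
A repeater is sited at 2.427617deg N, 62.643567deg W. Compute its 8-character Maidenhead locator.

FJ82qk22

Offset from 180°W / 90°S: lon 117.35643°, lat 92.42762°.
Field: 117.35643/20 → 5 → F, 92.42762/10 → 9 → J; chars FJ.
Square: 17.35643/2 → 8, 2.42762/1 → 2; chars 82.
Subsquare: 1.35643/0.0833333 → 16 → q, 0.42762/0.0416667 → 10 → k; chars qk.
Extended square: 0.02310/0.00833333 → 2, 0.01095/0.00416667 → 2; chars 22.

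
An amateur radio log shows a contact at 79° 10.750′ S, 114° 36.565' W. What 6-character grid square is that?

DB20qt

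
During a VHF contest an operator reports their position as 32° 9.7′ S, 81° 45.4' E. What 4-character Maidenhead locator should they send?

Offset from 180°W / 90°S: lon 261.76°, lat 57.84°.
Field: 261.76/20 → 13 → N, 57.84/10 → 5 → F; chars NF.
Square: 1.76/2 → 0, 7.84/1 → 7; chars 07.

NF07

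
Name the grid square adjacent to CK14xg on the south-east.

CK24af

Longitude subsquare x = 23; +1 → 24, wraps to 0 = a, carry into square.
Longitude square 1; +1 → 2.
Latitude subsquare g = 6; −1 → 5 = f.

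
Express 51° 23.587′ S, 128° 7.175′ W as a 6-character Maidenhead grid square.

CD58wo

Add 180° to longitude and 90° to latitude: 51.8804, 38.6069.
Field: 51.8804/20 → 2 → C, 38.6069/10 → 3 → D; chars CD.
Square: 11.8804/2 → 5, 8.6069/1 → 8; chars 58.
Subsquare: 1.8804/0.0833333 → 22 → w, 0.6069/0.0416667 → 14 → o; chars wo.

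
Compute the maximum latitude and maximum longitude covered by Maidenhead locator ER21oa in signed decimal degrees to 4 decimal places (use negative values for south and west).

81.0417, -94.7500

Field E=4, R=17: +4·20° lon, +17·10° lat → SW at lon -100°, lat 80°.
Square 2, 1: +2·2° lon, +1·1° lat → SW at lon -96°, lat 81°.
Subsquare o=14, a=0: +14·0.0833333° lon, +0·0.0416667° lat → SW at lon -94.8333°, lat 81°.
Cell spans 0.0833333° lon × 0.0416667° lat. NE corner is SW corner plus one full cell.
latitude 81.0417, longitude -94.7500.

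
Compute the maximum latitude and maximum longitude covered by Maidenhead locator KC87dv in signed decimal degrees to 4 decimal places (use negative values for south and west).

-62.0833, 36.3333

Field K=10, C=2: +10·20° lon, +2·10° lat → SW at lon 20°, lat -70°.
Square 8, 7: +8·2° lon, +7·1° lat → SW at lon 36°, lat -63°.
Subsquare d=3, v=21: +3·0.0833333° lon, +21·0.0416667° lat → SW at lon 36.25°, lat -62.125°.
Cell spans 0.0833333° lon × 0.0416667° lat. NE corner is SW corner plus one full cell.
latitude -62.0833, longitude 36.3333.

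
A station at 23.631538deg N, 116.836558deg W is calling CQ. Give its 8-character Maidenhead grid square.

DL13np91

Shift to the Maidenhead origin (180°W, 90°S): lon 63.16344, lat 113.63154.
Field (20°×10°, letters A–R): 63.16344/20 → 3 → D, 113.63154/10 → 11 → L; chars DL.
Square (2°×1°, digits 0–9): 3.16344/2 → 1, 3.63154/1 → 3; chars 13.
Subsquare (5′×2.5′, letters a–x): 1.16344/0.0833333 → 13 → n, 0.63154/0.0416667 → 15 → p; chars np.
Extended square (30″×15″, digits 0–9): 0.08011/0.00833333 → 9, 0.00654/0.00416667 → 1; chars 91.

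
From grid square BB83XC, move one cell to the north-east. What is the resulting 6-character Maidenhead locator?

BB93ad

Longitude subsquare x = 23; +1 → 24, wraps to 0 = a, carry into square.
Longitude square 8; +1 → 9.
Latitude subsquare c = 2; +1 → 3 = d.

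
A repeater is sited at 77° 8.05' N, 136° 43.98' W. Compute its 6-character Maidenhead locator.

CQ17pd

Offset from 180°W / 90°S: lon 43.2670°, lat 167.1342°.
Field: lon ⌊43.2670/20⌋ = 2 → C; lat ⌊167.1342/10⌋ = 16 → Q.
Square: lon ⌊3.2670/2⌋ = 1; lat ⌊7.1342/1⌋ = 7.
Subsquare: lon ⌊1.2670/0.0833333⌋ = 15 → p; lat ⌊0.1342/0.0416667⌋ = 3 → d.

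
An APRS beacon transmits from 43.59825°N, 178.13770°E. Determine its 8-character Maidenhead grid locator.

RN93bo63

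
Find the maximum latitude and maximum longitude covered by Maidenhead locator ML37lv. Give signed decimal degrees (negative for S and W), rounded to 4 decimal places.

Field M=12, L=11: +12·20° lon, +11·10° lat → SW at lon 60°, lat 20°.
Square 3, 7: +3·2° lon, +7·1° lat → SW at lon 66°, lat 27°.
Subsquare l=11, v=21: +11·0.0833333° lon, +21·0.0416667° lat → SW at lon 66.9167°, lat 27.875°.
Cell spans 0.0833333° lon × 0.0416667° lat. NE corner is SW corner plus one full cell.
latitude 27.9167, longitude 67.0000.

27.9167, 67.0000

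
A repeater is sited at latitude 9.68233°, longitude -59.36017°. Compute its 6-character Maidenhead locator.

GJ09hq

Offset from 180°W / 90°S: lon 120.6398°, lat 99.6823°.
Field: 120.6398/20 → 6 → G, 99.6823/10 → 9 → J; chars GJ.
Square: 0.6398/2 → 0, 9.6823/1 → 9; chars 09.
Subsquare: 0.6398/0.0833333 → 7 → h, 0.6823/0.0416667 → 16 → q; chars hq.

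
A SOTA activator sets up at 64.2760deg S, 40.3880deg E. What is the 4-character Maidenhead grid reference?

Offset from 180°W / 90°S: lon 220.39°, lat 25.72°.
Field (20°×10°, letters A–R): 220.39/20 → 11 → L, 25.72/10 → 2 → C; chars LC.
Square (2°×1°, digits 0–9): 0.39/2 → 0, 5.72/1 → 5; chars 05.

LC05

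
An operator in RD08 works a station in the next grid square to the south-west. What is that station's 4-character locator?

QD97

Longitude square 0; −1 → -1, wraps to 9, carry into field.
Longitude field R = 17; −1 → 16 = Q.
Latitude square 8; −1 → 7.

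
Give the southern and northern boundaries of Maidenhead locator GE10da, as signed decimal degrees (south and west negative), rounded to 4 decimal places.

-50.0000, -49.9583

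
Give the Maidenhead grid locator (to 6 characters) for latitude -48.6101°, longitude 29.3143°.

KE41pj

Add 180° to longitude and 90° to latitude: 209.3143, 41.3899.
Field (20°×10°, letters A–R): lon ⌊209.3143/20⌋ = 10 → K; lat ⌊41.3899/10⌋ = 4 → E.
Square (2°×1°, digits 0–9): lon ⌊9.3143/2⌋ = 4; lat ⌊1.3899/1⌋ = 1.
Subsquare (5′×2.5′, letters a–x): lon ⌊1.3143/0.0833333⌋ = 15 → p; lat ⌊0.3899/0.0416667⌋ = 9 → j.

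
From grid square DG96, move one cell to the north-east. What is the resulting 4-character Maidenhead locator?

EG07

Longitude square 9; +1 → 10, wraps to 0, carry into field.
Longitude field D = 3; +1 → 4 = E.
Latitude square 6; +1 → 7.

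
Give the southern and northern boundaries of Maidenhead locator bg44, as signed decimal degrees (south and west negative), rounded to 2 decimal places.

Field B=1, G=6: +1·20° lon, +6·10° lat → SW at lon -160°, lat -30°.
Square 4, 4: +4·2° lon, +4·1° lat → SW at lon -152°, lat -26°.
Cell spans 2° lon × 1° lat.
south -26.00, north -25.00.

-26.00, -25.00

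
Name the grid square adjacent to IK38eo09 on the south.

Latitude extended square 9; −1 → 8.
The longitude characters are unchanged.

IK38eo08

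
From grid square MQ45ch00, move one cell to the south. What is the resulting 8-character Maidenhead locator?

MQ45cg09

Latitude extended square 0; −1 → -1, wraps to 9, carry into subsquare.
Latitude subsquare h = 7; −1 → 6 = g.
The longitude characters are unchanged.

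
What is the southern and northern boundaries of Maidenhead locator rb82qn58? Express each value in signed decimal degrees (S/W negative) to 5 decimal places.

-77.42500, -77.42083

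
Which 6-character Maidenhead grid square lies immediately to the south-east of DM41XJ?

Longitude subsquare x = 23; +1 → 24, wraps to 0 = a, carry into square.
Longitude square 4; +1 → 5.
Latitude subsquare j = 9; −1 → 8 = i.

DM51ai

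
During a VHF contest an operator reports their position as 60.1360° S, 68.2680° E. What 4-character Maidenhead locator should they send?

MC49

Shift to the Maidenhead origin (180°W, 90°S): lon 248.27, lat 29.86.
Field: lon ⌊248.27/20⌋ = 12 → M; lat ⌊29.86/10⌋ = 2 → C.
Square: lon ⌊8.27/2⌋ = 4; lat ⌊9.86/1⌋ = 9.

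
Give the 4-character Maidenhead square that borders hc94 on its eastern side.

Longitude square 9; +1 → 10, wraps to 0, carry into field.
Longitude field H = 7; +1 → 8 = I.
The latitude characters are unchanged.

IC04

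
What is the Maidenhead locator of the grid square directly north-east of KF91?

LF02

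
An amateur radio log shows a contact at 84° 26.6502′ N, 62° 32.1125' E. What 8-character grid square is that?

MR14gk46

Offset from 180°W / 90°S: lon 242.53521°, lat 174.44417°.
Field (20°×10°, letters A–R): lon ⌊242.53521/20⌋ = 12 → M; lat ⌊174.44417/10⌋ = 17 → R.
Square (2°×1°, digits 0–9): lon ⌊2.53521/2⌋ = 1; lat ⌊4.44417/1⌋ = 4.
Subsquare (5′×2.5′, letters a–x): lon ⌊0.53521/0.0833333⌋ = 6 → g; lat ⌊0.44417/0.0416667⌋ = 10 → k.
Extended square (30″×15″, digits 0–9): lon ⌊0.03521/0.00833333⌋ = 4; lat ⌊0.02750/0.00416667⌋ = 6.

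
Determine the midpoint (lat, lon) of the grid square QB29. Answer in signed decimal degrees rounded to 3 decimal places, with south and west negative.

-70.500, 145.000

Field Q=16, B=1: +16·20° lon, +1·10° lat → SW at lon 140°, lat -80°.
Square 2, 9: +2·2° lon, +9·1° lat → SW at lon 144°, lat -71°.
Cell spans 2° lon × 1° lat. Centre is SW corner plus half of each.
latitude -70.500, longitude 145.000.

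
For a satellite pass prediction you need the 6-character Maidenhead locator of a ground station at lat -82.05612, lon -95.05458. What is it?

EA27lw

Shift to the Maidenhead origin (180°W, 90°S): lon 84.9454, lat 7.9439.
Field (20°×10°, letters A–R): lon ⌊84.9454/20⌋ = 4 → E; lat ⌊7.9439/10⌋ = 0 → A.
Square (2°×1°, digits 0–9): lon ⌊4.9454/2⌋ = 2; lat ⌊7.9439/1⌋ = 7.
Subsquare (5′×2.5′, letters a–x): lon ⌊0.9454/0.0833333⌋ = 11 → l; lat ⌊0.9439/0.0416667⌋ = 22 → w.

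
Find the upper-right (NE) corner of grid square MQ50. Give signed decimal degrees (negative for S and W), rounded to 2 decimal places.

71.00, 72.00

Field M=12, Q=16: +12·20° lon, +16·10° lat → SW at lon 60°, lat 70°.
Square 5, 0: +5·2° lon, +0·1° lat → SW at lon 70°, lat 70°.
Cell spans 2° lon × 1° lat. NE corner is SW corner plus one full cell.
latitude 71.00, longitude 72.00.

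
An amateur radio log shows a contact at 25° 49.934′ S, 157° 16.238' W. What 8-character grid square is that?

BG14ie70

Offset from 180°W / 90°S: lon 22.72937°, lat 64.16777°.
Field: 22.72937/20 → 1 → B, 64.16777/10 → 6 → G; chars BG.
Square: 2.72937/2 → 1, 4.16777/1 → 4; chars 14.
Subsquare: 0.72937/0.0833333 → 8 → i, 0.16777/0.0416667 → 4 → e; chars ie.
Extended square: 0.06270/0.00833333 → 7, 0.00110/0.00416667 → 0; chars 70.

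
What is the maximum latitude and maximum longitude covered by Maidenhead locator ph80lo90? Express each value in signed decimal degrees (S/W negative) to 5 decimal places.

Field P=15, H=7: +15·20° lon, +7·10° lat → SW at lon 120°, lat -20°.
Square 8, 0: +8·2° lon, +0·1° lat → SW at lon 136°, lat -20°.
Subsquare l=11, o=14: +11·0.0833333° lon, +14·0.0416667° lat → SW at lon 136.917°, lat -19.4167°.
Extended square 9, 0: +9·0.00833333° lon, +0·0.00416667° lat → SW at lon 136.992°, lat -19.4167°.
Cell spans 0.00833333° lon × 0.00416667° lat. NE corner is SW corner plus one full cell.
latitude -19.41250, longitude 137.00000.

-19.41250, 137.00000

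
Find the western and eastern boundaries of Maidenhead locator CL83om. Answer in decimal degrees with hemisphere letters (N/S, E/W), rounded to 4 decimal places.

Field C=2, L=11: +2·20° lon, +11·10° lat → SW at lon -140°, lat 20°.
Square 8, 3: +8·2° lon, +3·1° lat → SW at lon -124°, lat 23°.
Subsquare o=14, m=12: +14·0.0833333° lon, +12·0.0416667° lat → SW at lon -122.833°, lat 23.5°.
Cell spans 0.0833333° lon × 0.0416667° lat.
west 122.8333° W, east 122.7500° W.

122.8333° W, 122.7500° W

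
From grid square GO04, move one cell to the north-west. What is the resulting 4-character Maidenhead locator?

FO95

Longitude square 0; −1 → -1, wraps to 9, carry into field.
Longitude field G = 6; −1 → 5 = F.
Latitude square 4; +1 → 5.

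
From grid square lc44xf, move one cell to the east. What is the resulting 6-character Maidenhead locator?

LC54af

Longitude subsquare x = 23; +1 → 24, wraps to 0 = a, carry into square.
Longitude square 4; +1 → 5.
The latitude characters are unchanged.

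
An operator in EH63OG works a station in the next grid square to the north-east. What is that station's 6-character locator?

Longitude subsquare o = 14; +1 → 15 = p.
Latitude subsquare g = 6; +1 → 7 = h.

EH63ph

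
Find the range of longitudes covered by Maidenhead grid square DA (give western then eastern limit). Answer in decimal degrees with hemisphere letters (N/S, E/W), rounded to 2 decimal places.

120.00° W, 100.00° W

Field D=3, A=0: +3·20° lon, +0·10° lat → SW at lon -120°, lat -90°.
Cell spans 20° lon × 10° lat.
west 120.00° W, east 100.00° W.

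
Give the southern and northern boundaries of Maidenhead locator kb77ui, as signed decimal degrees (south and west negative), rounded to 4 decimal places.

Field K=10, B=1: +10·20° lon, +1·10° lat → SW at lon 20°, lat -80°.
Square 7, 7: +7·2° lon, +7·1° lat → SW at lon 34°, lat -73°.
Subsquare u=20, i=8: +20·0.0833333° lon, +8·0.0416667° lat → SW at lon 35.6667°, lat -72.6667°.
Cell spans 0.0833333° lon × 0.0416667° lat.
south -72.6667, north -72.6250.

-72.6667, -72.6250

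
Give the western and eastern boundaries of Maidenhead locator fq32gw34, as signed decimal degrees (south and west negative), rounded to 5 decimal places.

Field F=5, Q=16: +5·20° lon, +16·10° lat → SW at lon -80°, lat 70°.
Square 3, 2: +3·2° lon, +2·1° lat → SW at lon -74°, lat 72°.
Subsquare g=6, w=22: +6·0.0833333° lon, +22·0.0416667° lat → SW at lon -73.5°, lat 72.9167°.
Extended square 3, 4: +3·0.00833333° lon, +4·0.00416667° lat → SW at lon -73.475°, lat 72.9333°.
Cell spans 0.00833333° lon × 0.00416667° lat.
west -73.47500, east -73.46667.

-73.47500, -73.46667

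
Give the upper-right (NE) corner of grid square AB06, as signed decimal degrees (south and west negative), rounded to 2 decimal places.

Field A=0, B=1: +0·20° lon, +1·10° lat → SW at lon -180°, lat -80°.
Square 0, 6: +0·2° lon, +6·1° lat → SW at lon -180°, lat -74°.
Cell spans 2° lon × 1° lat. NE corner is SW corner plus one full cell.
latitude -73.00, longitude -178.00.

-73.00, -178.00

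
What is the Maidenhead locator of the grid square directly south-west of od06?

ND95

Longitude square 0; −1 → -1, wraps to 9, carry into field.
Longitude field O = 14; −1 → 13 = N.
Latitude square 6; −1 → 5.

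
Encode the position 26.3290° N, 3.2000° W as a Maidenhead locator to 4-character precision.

IL86

Offset from 180°W / 90°S: lon 176.80°, lat 116.33°.
Field (20°×10°, letters A–R): 176.80/20 → 8 → I, 116.33/10 → 11 → L; chars IL.
Square (2°×1°, digits 0–9): 16.80/2 → 8, 6.33/1 → 6; chars 86.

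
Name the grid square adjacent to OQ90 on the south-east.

Longitude square 9; +1 → 10, wraps to 0, carry into field.
Longitude field O = 14; +1 → 15 = P.
Latitude square 0; −1 → -1, wraps to 9, carry into field.
Latitude field Q = 16; −1 → 15 = P.

PP09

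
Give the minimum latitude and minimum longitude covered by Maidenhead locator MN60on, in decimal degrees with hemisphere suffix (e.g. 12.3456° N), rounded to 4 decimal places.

40.5417° N, 73.1667° E

Field M=12, N=13: +12·20° lon, +13·10° lat → SW at lon 60°, lat 40°.
Square 6, 0: +6·2° lon, +0·1° lat → SW at lon 72°, lat 40°.
Subsquare o=14, n=13: +14·0.0833333° lon, +13·0.0416667° lat → SW at lon 73.1667°, lat 40.5417°.
latitude 40.5417° N, longitude 73.1667° E.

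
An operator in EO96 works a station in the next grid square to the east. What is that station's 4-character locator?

FO06

Longitude square 9; +1 → 10, wraps to 0, carry into field.
Longitude field E = 4; +1 → 5 = F.
The latitude characters are unchanged.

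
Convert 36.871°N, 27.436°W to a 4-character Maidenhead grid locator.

HM66

Offset from 180°W / 90°S: lon 152.56°, lat 126.87°.
Field: lon ⌊152.56/20⌋ = 7 → H; lat ⌊126.87/10⌋ = 12 → M.
Square: lon ⌊12.56/2⌋ = 6; lat ⌊6.87/1⌋ = 6.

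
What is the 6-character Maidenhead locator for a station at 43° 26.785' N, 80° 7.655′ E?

NN03bk

Add 180° to longitude and 90° to latitude: 260.1276, 133.4464.
Field: lon ⌊260.1276/20⌋ = 13 → N; lat ⌊133.4464/10⌋ = 13 → N.
Square: lon ⌊0.1276/2⌋ = 0; lat ⌊3.4464/1⌋ = 3.
Subsquare: lon ⌊0.1276/0.0833333⌋ = 1 → b; lat ⌊0.4464/0.0416667⌋ = 10 → k.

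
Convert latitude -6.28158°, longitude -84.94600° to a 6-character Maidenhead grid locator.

EI73mr

Shift to the Maidenhead origin (180°W, 90°S): lon 95.0540, lat 83.7184.
Field: lon ⌊95.0540/20⌋ = 4 → E; lat ⌊83.7184/10⌋ = 8 → I.
Square: lon ⌊15.0540/2⌋ = 7; lat ⌊3.7184/1⌋ = 3.
Subsquare: lon ⌊1.0540/0.0833333⌋ = 12 → m; lat ⌊0.7184/0.0416667⌋ = 17 → r.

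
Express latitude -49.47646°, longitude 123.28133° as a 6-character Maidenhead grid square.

Add 180° to longitude and 90° to latitude: 303.2813, 40.5235.
Field: lon ⌊303.2813/20⌋ = 15 → P; lat ⌊40.5235/10⌋ = 4 → E.
Square: lon ⌊3.2813/2⌋ = 1; lat ⌊0.5235/1⌋ = 0.
Subsquare: lon ⌊1.2813/0.0833333⌋ = 15 → p; lat ⌊0.5235/0.0416667⌋ = 12 → m.

PE10pm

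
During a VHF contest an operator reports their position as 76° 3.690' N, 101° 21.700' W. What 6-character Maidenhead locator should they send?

DQ96hb

Add 180° to longitude and 90° to latitude: 78.6383, 166.0615.
Field (20°×10°, letters A–R): lon ⌊78.6383/20⌋ = 3 → D; lat ⌊166.0615/10⌋ = 16 → Q.
Square (2°×1°, digits 0–9): lon ⌊18.6383/2⌋ = 9; lat ⌊6.0615/1⌋ = 6.
Subsquare (5′×2.5′, letters a–x): lon ⌊0.6383/0.0833333⌋ = 7 → h; lat ⌊0.0615/0.0416667⌋ = 1 → b.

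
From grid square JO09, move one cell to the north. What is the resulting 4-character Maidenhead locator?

JP00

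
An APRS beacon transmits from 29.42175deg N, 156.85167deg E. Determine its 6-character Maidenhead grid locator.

Offset from 180°W / 90°S: lon 336.8517°, lat 119.4218°.
Field: lon ⌊336.8517/20⌋ = 16 → Q; lat ⌊119.4218/10⌋ = 11 → L.
Square: lon ⌊16.8517/2⌋ = 8; lat ⌊9.4218/1⌋ = 9.
Subsquare: lon ⌊0.8517/0.0833333⌋ = 10 → k; lat ⌊0.4218/0.0416667⌋ = 10 → k.

QL89kk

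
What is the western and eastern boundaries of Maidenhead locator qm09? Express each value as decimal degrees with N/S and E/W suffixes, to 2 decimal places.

140.00° E, 142.00° E

Field Q=16, M=12: +16·20° lon, +12·10° lat → SW at lon 140°, lat 30°.
Square 0, 9: +0·2° lon, +9·1° lat → SW at lon 140°, lat 39°.
Cell spans 2° lon × 1° lat.
west 140.00° E, east 142.00° E.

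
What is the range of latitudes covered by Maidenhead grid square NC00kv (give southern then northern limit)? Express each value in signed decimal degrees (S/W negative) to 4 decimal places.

Field N=13, C=2: +13·20° lon, +2·10° lat → SW at lon 80°, lat -70°.
Square 0, 0: +0·2° lon, +0·1° lat → SW at lon 80°, lat -70°.
Subsquare k=10, v=21: +10·0.0833333° lon, +21·0.0416667° lat → SW at lon 80.8333°, lat -69.125°.
Cell spans 0.0833333° lon × 0.0416667° lat.
south -69.1250, north -69.0833.

-69.1250, -69.0833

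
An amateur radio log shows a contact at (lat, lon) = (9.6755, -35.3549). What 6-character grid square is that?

Offset from 180°W / 90°S: lon 144.6451°, lat 99.6755°.
Field: 144.6451/20 → 7 → H, 99.6755/10 → 9 → J; chars HJ.
Square: 4.6451/2 → 2, 9.6755/1 → 9; chars 29.
Subsquare: 0.6451/0.0833333 → 7 → h, 0.6755/0.0416667 → 16 → q; chars hq.

HJ29hq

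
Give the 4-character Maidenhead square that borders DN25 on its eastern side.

DN35

Longitude square 2; +1 → 3.
The latitude characters are unchanged.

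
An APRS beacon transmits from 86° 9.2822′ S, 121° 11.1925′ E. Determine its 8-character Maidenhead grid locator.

PA03ou22

Add 180° to longitude and 90° to latitude: 301.18654, 3.84530.
Field (20°×10°, letters A–R): lon ⌊301.18654/20⌋ = 15 → P; lat ⌊3.84530/10⌋ = 0 → A.
Square (2°×1°, digits 0–9): lon ⌊1.18654/2⌋ = 0; lat ⌊3.84530/1⌋ = 3.
Subsquare (5′×2.5′, letters a–x): lon ⌊1.18654/0.0833333⌋ = 14 → o; lat ⌊0.84530/0.0416667⌋ = 20 → u.
Extended square (30″×15″, digits 0–9): lon ⌊0.01988/0.00833333⌋ = 2; lat ⌊0.01196/0.00416667⌋ = 2.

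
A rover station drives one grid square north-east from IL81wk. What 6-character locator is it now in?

IL81xl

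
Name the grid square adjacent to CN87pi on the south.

CN87ph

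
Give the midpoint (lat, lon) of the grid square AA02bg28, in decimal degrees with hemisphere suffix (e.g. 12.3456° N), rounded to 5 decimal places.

Field A=0, A=0: +0·20° lon, +0·10° lat → SW at lon -180°, lat -90°.
Square 0, 2: +0·2° lon, +2·1° lat → SW at lon -180°, lat -88°.
Subsquare b=1, g=6: +1·0.0833333° lon, +6·0.0416667° lat → SW at lon -179.917°, lat -87.75°.
Extended square 2, 8: +2·0.00833333° lon, +8·0.00416667° lat → SW at lon -179.9°, lat -87.7167°.
Cell spans 0.00833333° lon × 0.00416667° lat. Centre is SW corner plus half of each.
latitude 87.71458° S, longitude 179.89583° W.

87.71458° S, 179.89583° W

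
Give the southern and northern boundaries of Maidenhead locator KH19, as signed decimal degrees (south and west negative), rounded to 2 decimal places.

-11.00, -10.00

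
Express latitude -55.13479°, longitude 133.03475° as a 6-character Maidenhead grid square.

PD64mu

Add 180° to longitude and 90° to latitude: 313.0348, 34.8652.
Field: 313.0348/20 → 15 → P, 34.8652/10 → 3 → D; chars PD.
Square: 13.0348/2 → 6, 4.8652/1 → 4; chars 64.
Subsquare: 1.0348/0.0833333 → 12 → m, 0.8652/0.0416667 → 20 → u; chars mu.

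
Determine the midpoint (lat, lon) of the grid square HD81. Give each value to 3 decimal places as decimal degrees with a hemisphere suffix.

58.500° S, 23.000° W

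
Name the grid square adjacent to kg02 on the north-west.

JG93

Longitude square 0; −1 → -1, wraps to 9, carry into field.
Longitude field K = 10; −1 → 9 = J.
Latitude square 2; +1 → 3.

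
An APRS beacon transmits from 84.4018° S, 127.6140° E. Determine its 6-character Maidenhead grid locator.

PA35to

Offset from 180°W / 90°S: lon 307.6140°, lat 5.5982°.
Field: 307.6140/20 → 15 → P, 5.5982/10 → 0 → A; chars PA.
Square: 7.6140/2 → 3, 5.5982/1 → 5; chars 35.
Subsquare: 1.6140/0.0833333 → 19 → t, 0.5982/0.0416667 → 14 → o; chars to.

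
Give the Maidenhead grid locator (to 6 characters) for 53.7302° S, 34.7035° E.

KD76ig

Shift to the Maidenhead origin (180°W, 90°S): lon 214.7035, lat 36.2698.
Field: 214.7035/20 → 10 → K, 36.2698/10 → 3 → D; chars KD.
Square: 14.7035/2 → 7, 6.2698/1 → 6; chars 76.
Subsquare: 0.7035/0.0833333 → 8 → i, 0.2698/0.0416667 → 6 → g; chars ig.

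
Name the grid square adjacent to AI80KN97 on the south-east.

AI80ln06

Longitude extended square 9; +1 → 10, wraps to 0, carry into subsquare.
Longitude subsquare k = 10; +1 → 11 = l.
Latitude extended square 7; −1 → 6.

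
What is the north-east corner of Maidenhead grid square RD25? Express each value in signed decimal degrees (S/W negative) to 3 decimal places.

Field R=17, D=3: +17·20° lon, +3·10° lat → SW at lon 160°, lat -60°.
Square 2, 5: +2·2° lon, +5·1° lat → SW at lon 164°, lat -55°.
Cell spans 2° lon × 1° lat. NE corner is SW corner plus one full cell.
latitude -54.000, longitude 166.000.

-54.000, 166.000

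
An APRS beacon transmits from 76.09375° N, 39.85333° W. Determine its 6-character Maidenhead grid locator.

Offset from 180°W / 90°S: lon 140.1467°, lat 166.0938°.
Field (20°×10°, letters A–R): 140.1467/20 → 7 → H, 166.0938/10 → 16 → Q; chars HQ.
Square (2°×1°, digits 0–9): 0.1467/2 → 0, 6.0938/1 → 6; chars 06.
Subsquare (5′×2.5′, letters a–x): 0.1467/0.0833333 → 1 → b, 0.0938/0.0416667 → 2 → c; chars bc.

HQ06bc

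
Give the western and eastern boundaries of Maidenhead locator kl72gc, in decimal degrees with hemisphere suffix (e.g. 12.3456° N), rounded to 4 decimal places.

34.5000° E, 34.5833° E

Field K=10, L=11: +10·20° lon, +11·10° lat → SW at lon 20°, lat 20°.
Square 7, 2: +7·2° lon, +2·1° lat → SW at lon 34°, lat 22°.
Subsquare g=6, c=2: +6·0.0833333° lon, +2·0.0416667° lat → SW at lon 34.5°, lat 22.0833°.
Cell spans 0.0833333° lon × 0.0416667° lat.
west 34.5000° E, east 34.5833° E.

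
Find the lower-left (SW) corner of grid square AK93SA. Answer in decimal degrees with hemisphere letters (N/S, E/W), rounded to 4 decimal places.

13.0000° N, 160.5000° W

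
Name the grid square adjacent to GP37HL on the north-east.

Longitude subsquare h = 7; +1 → 8 = i.
Latitude subsquare l = 11; +1 → 12 = m.

GP37im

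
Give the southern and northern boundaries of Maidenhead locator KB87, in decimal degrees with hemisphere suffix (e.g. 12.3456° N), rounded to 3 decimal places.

Field K=10, B=1: +10·20° lon, +1·10° lat → SW at lon 20°, lat -80°.
Square 8, 7: +8·2° lon, +7·1° lat → SW at lon 36°, lat -73°.
Cell spans 2° lon × 1° lat.
south 73.000° S, north 72.000° S.

73.000° S, 72.000° S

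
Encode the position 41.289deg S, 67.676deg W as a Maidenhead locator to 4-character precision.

FE68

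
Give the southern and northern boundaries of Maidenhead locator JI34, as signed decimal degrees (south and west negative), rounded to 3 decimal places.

Field J=9, I=8: +9·20° lon, +8·10° lat → SW at lon 0°, lat -10°.
Square 3, 4: +3·2° lon, +4·1° lat → SW at lon 6°, lat -6°.
Cell spans 2° lon × 1° lat.
south -6.000, north -5.000.

-6.000, -5.000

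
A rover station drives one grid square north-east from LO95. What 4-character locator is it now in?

MO06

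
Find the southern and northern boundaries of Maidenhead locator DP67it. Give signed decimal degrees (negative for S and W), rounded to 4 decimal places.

Field D=3, P=15: +3·20° lon, +15·10° lat → SW at lon -120°, lat 60°.
Square 6, 7: +6·2° lon, +7·1° lat → SW at lon -108°, lat 67°.
Subsquare i=8, t=19: +8·0.0833333° lon, +19·0.0416667° lat → SW at lon -107.333°, lat 67.7917°.
Cell spans 0.0833333° lon × 0.0416667° lat.
south 67.7917, north 67.8333.

67.7917, 67.8333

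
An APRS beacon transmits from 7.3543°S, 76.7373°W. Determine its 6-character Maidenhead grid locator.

FI12pp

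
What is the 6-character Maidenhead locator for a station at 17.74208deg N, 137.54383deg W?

Add 180° to longitude and 90° to latitude: 42.4562, 107.7421.
Field: 42.4562/20 → 2 → C, 107.7421/10 → 10 → K; chars CK.
Square: 2.4562/2 → 1, 7.7421/1 → 7; chars 17.
Subsquare: 0.4562/0.0833333 → 5 → f, 0.7421/0.0416667 → 17 → r; chars fr.

CK17fr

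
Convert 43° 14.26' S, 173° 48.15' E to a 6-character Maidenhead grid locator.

RE66vs

Offset from 180°W / 90°S: lon 353.8025°, lat 46.7623°.
Field (20°×10°, letters A–R): 353.8025/20 → 17 → R, 46.7623/10 → 4 → E; chars RE.
Square (2°×1°, digits 0–9): 13.8025/2 → 6, 6.7623/1 → 6; chars 66.
Subsquare (5′×2.5′, letters a–x): 1.8025/0.0833333 → 21 → v, 0.7623/0.0416667 → 18 → s; chars vs.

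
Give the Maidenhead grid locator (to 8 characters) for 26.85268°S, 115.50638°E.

OG73sd05

Offset from 180°W / 90°S: lon 295.50638°, lat 63.14732°.
Field: lon ⌊295.50638/20⌋ = 14 → O; lat ⌊63.14732/10⌋ = 6 → G.
Square: lon ⌊15.50638/2⌋ = 7; lat ⌊3.14732/1⌋ = 3.
Subsquare: lon ⌊1.50638/0.0833333⌋ = 18 → s; lat ⌊0.14732/0.0416667⌋ = 3 → d.
Extended square: lon ⌊0.00638/0.00833333⌋ = 0; lat ⌊0.02232/0.00416667⌋ = 5.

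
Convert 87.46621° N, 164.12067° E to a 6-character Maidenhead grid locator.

RR27bl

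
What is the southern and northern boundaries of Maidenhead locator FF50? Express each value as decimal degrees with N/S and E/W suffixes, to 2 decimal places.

40.00° S, 39.00° S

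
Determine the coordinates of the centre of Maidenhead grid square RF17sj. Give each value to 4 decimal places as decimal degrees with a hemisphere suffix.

Field R=17, F=5: +17·20° lon, +5·10° lat → SW at lon 160°, lat -40°.
Square 1, 7: +1·2° lon, +7·1° lat → SW at lon 162°, lat -33°.
Subsquare s=18, j=9: +18·0.0833333° lon, +9·0.0416667° lat → SW at lon 163.5°, lat -32.625°.
Cell spans 0.0833333° lon × 0.0416667° lat. Centre is SW corner plus half of each.
latitude 32.6042° S, longitude 163.5417° E.

32.6042° S, 163.5417° E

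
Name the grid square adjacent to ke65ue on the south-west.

Longitude subsquare u = 20; −1 → 19 = t.
Latitude subsquare e = 4; −1 → 3 = d.

KE65td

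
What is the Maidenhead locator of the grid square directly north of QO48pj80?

QO48pj81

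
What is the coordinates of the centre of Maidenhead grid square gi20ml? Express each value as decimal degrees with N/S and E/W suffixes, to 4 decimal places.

9.5208° S, 54.9583° W

Field G=6, I=8: +6·20° lon, +8·10° lat → SW at lon -60°, lat -10°.
Square 2, 0: +2·2° lon, +0·1° lat → SW at lon -56°, lat -10°.
Subsquare m=12, l=11: +12·0.0833333° lon, +11·0.0416667° lat → SW at lon -55°, lat -9.54167°.
Cell spans 0.0833333° lon × 0.0416667° lat. Centre is SW corner plus half of each.
latitude 9.5208° S, longitude 54.9583° W.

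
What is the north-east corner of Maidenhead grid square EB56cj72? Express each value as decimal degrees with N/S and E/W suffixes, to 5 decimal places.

Field E=4, B=1: +4·20° lon, +1·10° lat → SW at lon -100°, lat -80°.
Square 5, 6: +5·2° lon, +6·1° lat → SW at lon -90°, lat -74°.
Subsquare c=2, j=9: +2·0.0833333° lon, +9·0.0416667° lat → SW at lon -89.8333°, lat -73.625°.
Extended square 7, 2: +7·0.00833333° lon, +2·0.00416667° lat → SW at lon -89.775°, lat -73.6167°.
Cell spans 0.00833333° lon × 0.00416667° lat. NE corner is SW corner plus one full cell.
latitude 73.61250° S, longitude 89.76667° W.

73.61250° S, 89.76667° W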